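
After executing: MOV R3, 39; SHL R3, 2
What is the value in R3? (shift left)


Register state trace:
  MOV R3, 39  → R3 = 39
  SHL R3, 2  → R3 = 39 << 2 = 39 * 2^2 = 156
Final: R3 = 156

156


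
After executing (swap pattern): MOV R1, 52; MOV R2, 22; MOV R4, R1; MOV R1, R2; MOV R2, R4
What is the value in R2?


Register state trace (swap pattern):
  MOV R1, 52  → R1 = 52
  MOV R2, 22  → R2 = 22
  MOV R4, R1  → R4 = 52  (save R1)
  MOV R1, R2  → R1 = 22  (R1 gets R2's value)
  MOV R2, R4  → R2 = 52  (R2 gets saved value)
Final: R2 = 52

52


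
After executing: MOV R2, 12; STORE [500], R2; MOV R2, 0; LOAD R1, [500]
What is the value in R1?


Register and memory trace:
  MOV R2, 12  → R2 = 12
  STORE [500], R2  → mem[500] = 12
  MOV R2, 0  → R2 = 0
  LOAD R1, [500]  → R1 = mem[500] = 12
Final: R1 = 12

12


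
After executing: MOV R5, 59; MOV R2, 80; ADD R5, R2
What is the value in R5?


Register state trace:
  MOV R5, 59  → R5 = 59
  MOV R2, 80  → R2 = 80
  ADD R5, R2  → R5 = 59 + 80 = 139
Final: R5 = 139

139


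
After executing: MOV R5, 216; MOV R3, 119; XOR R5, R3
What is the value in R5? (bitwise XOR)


Register state trace:
  MOV R5, 216  → R5 = 216 (0b11011000)
  MOV R3, 119  → R3 = 119 (0b01110111)
  XOR R5, R3  → R5 = 216 XOR 119 = 175 (0b10101111)
Final: R5 = 175

175


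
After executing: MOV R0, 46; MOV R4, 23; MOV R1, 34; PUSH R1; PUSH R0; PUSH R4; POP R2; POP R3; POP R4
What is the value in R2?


Stack trace (top is rightmost):
  MOV R0, 46  → R0 = 46
  MOV R4, 23  → R4 = 23
  MOV R1, 34  → R1 = 34
  PUSH R1  → stack: [34]
  PUSH R0  → stack: [34, 46]
  PUSH R4  → stack: [34, 46, 23]
  POP R2  → R2 = 23, stack: [34, 46]
  POP R3  → R3 = 46, stack: [34]
  POP R4  → R4 = 34, stack: []
Final: R2 = 23

23


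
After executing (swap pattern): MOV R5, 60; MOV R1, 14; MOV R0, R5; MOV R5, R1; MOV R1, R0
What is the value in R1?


Register state trace (swap pattern):
  MOV R5, 60  → R5 = 60
  MOV R1, 14  → R1 = 14
  MOV R0, R5  → R0 = 60  (save R5)
  MOV R5, R1  → R5 = 14  (R5 gets R1's value)
  MOV R1, R0  → R1 = 60  (R1 gets saved value)
Final: R1 = 60

60


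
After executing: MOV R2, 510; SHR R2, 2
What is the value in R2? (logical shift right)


Register state trace:
  MOV R2, 510  → R2 = 510
  SHR R2, 2  → R2 = 510 >> 2 = 510 // 2^2 = 127
Final: R2 = 127

127


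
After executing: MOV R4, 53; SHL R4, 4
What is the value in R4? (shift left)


Register state trace:
  MOV R4, 53  → R4 = 53
  SHL R4, 4  → R4 = 53 << 4 = 53 * 2^4 = 848
Final: R4 = 848

848


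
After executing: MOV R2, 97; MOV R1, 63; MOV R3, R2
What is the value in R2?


Register state trace:
  MOV R2, 97  → R2 = 97
  MOV R1, 63  → R1 = 63
  MOV R3, R2  → R3 = 97
Final: R2 = 97

97


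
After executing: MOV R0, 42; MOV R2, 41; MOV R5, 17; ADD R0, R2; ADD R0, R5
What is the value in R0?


Register state trace:
  MOV R0, 42  → R0 = 42
  MOV R2, 41  → R2 = 41
  MOV R5, 17  → R5 = 17
  ADD R0, R2  → R0 = 42 + 41 = 83
  ADD R0, R5  → R0 = 83 + 17 = 100
Final: R0 = 100

100


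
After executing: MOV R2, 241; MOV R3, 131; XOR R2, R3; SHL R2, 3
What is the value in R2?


Register state trace:
  MOV R2, 241  → R2 = 241 (0b11110001)
  MOV R3, 131  → R3 = 131 (0b10000011)
  XOR R2, R3  → R2 = 241 XOR 131 = 114 (0b01110010)
  SHL R2, 3  → R2 = 114 << 3 = 912
Final: R2 = 912

912


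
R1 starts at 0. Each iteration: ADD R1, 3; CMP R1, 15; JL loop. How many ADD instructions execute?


Loop trace (R1 starts at 0, target 15, step 3):
  ADD #1: R1 = 0 + 3 = 3  → 3 < 15, loop
  ADD #2: R1 = 3 + 3 = 6  → 6 < 15, loop
  ADD #3: R1 = 6 + 3 = 9  → 9 < 15, loop
  ADD #4: R1 = 9 + 3 = 12  → 12 < 15, loop
  ADD #5: R1 = 12 + 3 = 15  → 15 >= 15, exit
Total ADD instructions: 5

5


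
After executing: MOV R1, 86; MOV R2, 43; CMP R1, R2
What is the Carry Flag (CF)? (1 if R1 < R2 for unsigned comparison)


Register state trace:
  MOV R1, 86  → R1 = 86
  MOV R2, 43  → R2 = 43
  CMP R1, R2  → unsigned 86 - 43: no borrow
  86 >= 43, so CF = 0
CF = 0

0


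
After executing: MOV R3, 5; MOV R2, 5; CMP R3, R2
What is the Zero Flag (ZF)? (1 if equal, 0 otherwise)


Register state trace:
  MOV R3, 5  → R3 = 5
  MOV R2, 5  → R2 = 5
  CMP R3, R2  → computes 5 - 5 = 0
  Result is zero, so values are equal
ZF = 1

1


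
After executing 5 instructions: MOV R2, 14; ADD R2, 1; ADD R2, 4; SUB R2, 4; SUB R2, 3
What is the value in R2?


Register state trace:
  MOV R2, 14  → R2 = 14
  ADD R2, 1  → R2 = 14 + 1 = 15
  ADD R2, 4  → R2 = 15 + 4 = 19
  SUB R2, 4  → R2 = 19 - 4 = 15
  SUB R2, 3  → R2 = 15 - 3 = 12
Final: R2 = 12

12


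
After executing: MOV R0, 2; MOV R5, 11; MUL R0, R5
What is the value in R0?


Register state trace:
  MOV R0, 2  → R0 = 2
  MOV R5, 11  → R5 = 11
  MUL R0, R5  → R0 = 2 * 11 = 22
Final: R0 = 22

22


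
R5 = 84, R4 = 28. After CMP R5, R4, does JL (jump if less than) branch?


Trace:
  R5 = 84, R4 = 28
  CMP R5, R4  → compares 84 vs 28
  JL checks: is 84 less than 28?
  84 > 28, so condition is false
Branch taken: No

No


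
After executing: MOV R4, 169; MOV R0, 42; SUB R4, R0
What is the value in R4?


Register state trace:
  MOV R4, 169  → R4 = 169
  MOV R0, 42  → R0 = 42
  SUB R4, R0  → R4 = 169 - 42 = 127
Final: R4 = 127

127


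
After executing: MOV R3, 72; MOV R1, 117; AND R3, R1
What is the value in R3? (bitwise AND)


Register state trace:
  MOV R3, 72  → R3 = 72 (0b01001000)
  MOV R1, 117  → R1 = 117 (0b01110101)
  AND R3, R1  → R3 = 72 AND 117 = 64 (0b01000000)
Final: R3 = 64

64


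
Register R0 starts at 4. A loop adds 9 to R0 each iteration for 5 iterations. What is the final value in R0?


Starting value: R0 = 4
  Iter 1: R0 = 4 + 9 = 13
  Iter 2: R0 = 13 + 9 = 22
  Iter 3: R0 = 22 + 9 = 31
  Iter 4: R0 = 31 + 9 = 40
  Iter 5: R0 = 40 + 9 = 49
Final: R0 = 49

49


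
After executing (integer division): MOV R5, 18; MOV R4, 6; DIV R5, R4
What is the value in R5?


Register state trace:
  MOV R5, 18  → R5 = 18
  MOV R4, 6  → R4 = 6
  DIV R5, R4  → R5 = 18 // 6 = 3
Final: R5 = 3

3


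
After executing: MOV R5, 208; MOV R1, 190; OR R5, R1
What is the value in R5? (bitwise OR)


Register state trace:
  MOV R5, 208  → R5 = 208 (0b11010000)
  MOV R1, 190  → R1 = 190 (0b10111110)
  OR R5, R1   → R5 = 208 OR 190 = 254 (0b11111110)
Final: R5 = 254

254


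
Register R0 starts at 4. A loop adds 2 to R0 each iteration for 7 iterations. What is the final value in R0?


Starting value: R0 = 4
  Iter 1: R0 = 4 + 2 = 6
  Iter 2: R0 = 6 + 2 = 8
  Iter 3: R0 = 8 + 2 = 10
  Iter 4: R0 = 10 + 2 = 12
  Iter 5: R0 = 12 + 2 = 14
  Iter 6: R0 = 14 + 2 = 16
  Iter 7: R0 = 16 + 2 = 18
Final: R0 = 18

18


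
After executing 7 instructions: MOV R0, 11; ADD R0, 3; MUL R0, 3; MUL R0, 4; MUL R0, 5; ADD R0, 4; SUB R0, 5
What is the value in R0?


Register state trace:
  MOV R0, 11  → R0 = 11
  ADD R0, 3  → R0 = 11 + 3 = 14
  MUL R0, 3  → R0 = 14 * 3 = 42
  MUL R0, 4  → R0 = 42 * 4 = 168
  MUL R0, 5  → R0 = 168 * 5 = 840
  ADD R0, 4  → R0 = 840 + 4 = 844
  SUB R0, 5  → R0 = 844 - 5 = 839
Final: R0 = 839

839


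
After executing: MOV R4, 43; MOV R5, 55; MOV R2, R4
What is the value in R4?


Register state trace:
  MOV R4, 43  → R4 = 43
  MOV R5, 55  → R5 = 55
  MOV R2, R4  → R2 = 43
Final: R4 = 43

43


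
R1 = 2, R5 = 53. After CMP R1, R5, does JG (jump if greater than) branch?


Trace:
  R1 = 2, R5 = 53
  CMP R1, R5  → compares 2 vs 53
  JG checks: is 2 greater than 53?
  2 < 53, so condition is false
Branch taken: No

No


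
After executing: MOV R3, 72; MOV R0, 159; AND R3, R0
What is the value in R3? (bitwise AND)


Register state trace:
  MOV R3, 72  → R3 = 72 (0b01001000)
  MOV R0, 159  → R0 = 159 (0b10011111)
  AND R3, R0  → R3 = 72 AND 159 = 8 (0b00001000)
Final: R3 = 8

8


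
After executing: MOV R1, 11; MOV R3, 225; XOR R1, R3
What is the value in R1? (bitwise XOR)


Register state trace:
  MOV R1, 11  → R1 = 11 (0b00001011)
  MOV R3, 225  → R3 = 225 (0b11100001)
  XOR R1, R3  → R1 = 11 XOR 225 = 234 (0b11101010)
Final: R1 = 234

234


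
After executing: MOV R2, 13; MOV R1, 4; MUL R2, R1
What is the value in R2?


Register state trace:
  MOV R2, 13  → R2 = 13
  MOV R1, 4  → R1 = 4
  MUL R2, R1  → R2 = 13 * 4 = 52
Final: R2 = 52

52


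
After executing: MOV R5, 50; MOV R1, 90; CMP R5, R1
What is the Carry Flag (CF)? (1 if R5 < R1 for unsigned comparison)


Register state trace:
  MOV R5, 50  → R5 = 50
  MOV R1, 90  → R1 = 90
  CMP R5, R1  → unsigned 50 - 90: borrow occurs
  50 < 90, so CF = 1
CF = 1

1


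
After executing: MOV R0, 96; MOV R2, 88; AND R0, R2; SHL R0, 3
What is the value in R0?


Register state trace:
  MOV R0, 96  → R0 = 96 (0b01100000)
  MOV R2, 88  → R2 = 88 (0b01011000)
  AND R0, R2  → R0 = 96 AND 88 = 64 (0b01000000)
  SHL R0, 3  → R0 = 64 << 3 = 512
Final: R0 = 512

512


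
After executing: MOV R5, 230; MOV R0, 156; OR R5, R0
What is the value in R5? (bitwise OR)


Register state trace:
  MOV R5, 230  → R5 = 230 (0b11100110)
  MOV R0, 156  → R0 = 156 (0b10011100)
  OR R5, R0   → R5 = 230 OR 156 = 254 (0b11111110)
Final: R5 = 254

254


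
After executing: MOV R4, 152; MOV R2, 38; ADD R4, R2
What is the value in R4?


Register state trace:
  MOV R4, 152  → R4 = 152
  MOV R2, 38  → R2 = 38
  ADD R4, R2  → R4 = 152 + 38 = 190
Final: R4 = 190

190


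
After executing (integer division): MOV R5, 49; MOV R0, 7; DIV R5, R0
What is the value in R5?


Register state trace:
  MOV R5, 49  → R5 = 49
  MOV R0, 7  → R0 = 7
  DIV R5, R0  → R5 = 49 // 7 = 7
Final: R5 = 7

7


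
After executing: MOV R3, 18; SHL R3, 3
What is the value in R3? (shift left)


Register state trace:
  MOV R3, 18  → R3 = 18
  SHL R3, 3  → R3 = 18 << 3 = 18 * 2^3 = 144
Final: R3 = 144

144


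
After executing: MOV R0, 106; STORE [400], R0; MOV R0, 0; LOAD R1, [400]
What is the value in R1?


Register and memory trace:
  MOV R0, 106  → R0 = 106
  STORE [400], R0  → mem[400] = 106
  MOV R0, 0  → R0 = 0
  LOAD R1, [400]  → R1 = mem[400] = 106
Final: R1 = 106

106


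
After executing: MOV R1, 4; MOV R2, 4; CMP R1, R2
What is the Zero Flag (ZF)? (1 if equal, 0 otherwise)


Register state trace:
  MOV R1, 4  → R1 = 4
  MOV R2, 4  → R2 = 4
  CMP R1, R2  → computes 4 - 4 = 0
  Result is zero, so values are equal
ZF = 1

1


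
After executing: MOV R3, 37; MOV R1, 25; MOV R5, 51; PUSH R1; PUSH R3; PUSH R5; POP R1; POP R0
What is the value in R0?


Stack trace (top is rightmost):
  MOV R3, 37  → R3 = 37
  MOV R1, 25  → R1 = 25
  MOV R5, 51  → R5 = 51
  PUSH R1  → stack: [25]
  PUSH R3  → stack: [25, 37]
  PUSH R5  → stack: [25, 37, 51]
  POP R1  → R1 = 51, stack: [25, 37]
  POP R0  → R0 = 37, stack: [25]
Final: R0 = 37

37


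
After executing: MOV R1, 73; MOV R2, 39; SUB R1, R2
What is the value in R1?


Register state trace:
  MOV R1, 73  → R1 = 73
  MOV R2, 39  → R2 = 39
  SUB R1, R2  → R1 = 73 - 39 = 34
Final: R1 = 34

34


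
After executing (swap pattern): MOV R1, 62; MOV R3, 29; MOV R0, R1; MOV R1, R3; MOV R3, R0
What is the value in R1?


Register state trace (swap pattern):
  MOV R1, 62  → R1 = 62
  MOV R3, 29  → R3 = 29
  MOV R0, R1  → R0 = 62  (save R1)
  MOV R1, R3  → R1 = 29  (R1 gets R3's value)
  MOV R3, R0  → R3 = 62  (R3 gets saved value)
Final: R1 = 29

29


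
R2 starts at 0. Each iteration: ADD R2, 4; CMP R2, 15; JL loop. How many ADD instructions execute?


Loop trace (R2 starts at 0, target 15, step 4):
  ADD #1: R2 = 0 + 4 = 4  → 4 < 15, loop
  ADD #2: R2 = 4 + 4 = 8  → 8 < 15, loop
  ADD #3: R2 = 8 + 4 = 12  → 12 < 15, loop
  ADD #4: R2 = 12 + 4 = 16  → 16 >= 15, exit
Total ADD instructions: 4

4


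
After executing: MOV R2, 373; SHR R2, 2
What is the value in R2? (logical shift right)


Register state trace:
  MOV R2, 373  → R2 = 373
  SHR R2, 2  → R2 = 373 >> 2 = 373 // 2^2 = 93
Final: R2 = 93

93


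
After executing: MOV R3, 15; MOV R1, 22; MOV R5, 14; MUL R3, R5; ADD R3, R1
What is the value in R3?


Register state trace:
  MOV R3, 15  → R3 = 15
  MOV R1, 22  → R1 = 22
  MOV R5, 14  → R5 = 14
  MUL R3, R5  → R3 = 15 * 14 = 210
  ADD R3, R1  → R3 = 210 + 22 = 232
Final: R3 = 232

232


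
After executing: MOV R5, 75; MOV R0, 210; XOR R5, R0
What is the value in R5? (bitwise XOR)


Register state trace:
  MOV R5, 75  → R5 = 75 (0b01001011)
  MOV R0, 210  → R0 = 210 (0b11010010)
  XOR R5, R0  → R5 = 75 XOR 210 = 153 (0b10011001)
Final: R5 = 153

153


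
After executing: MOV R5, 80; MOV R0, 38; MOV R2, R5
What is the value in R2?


Register state trace:
  MOV R5, 80  → R5 = 80
  MOV R0, 38  → R0 = 38
  MOV R2, R5  → R2 = 80
Final: R2 = 80

80


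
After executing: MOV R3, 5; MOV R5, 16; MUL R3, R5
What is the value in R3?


Register state trace:
  MOV R3, 5  → R3 = 5
  MOV R5, 16  → R5 = 16
  MUL R3, R5  → R3 = 5 * 16 = 80
Final: R3 = 80

80


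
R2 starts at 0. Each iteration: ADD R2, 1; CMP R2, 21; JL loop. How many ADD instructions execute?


Loop trace (R2 starts at 0, target 21, step 1):
  ADD #1: R2 = 0 + 1 = 1  → 1 < 21, loop
  ADD #2: R2 = 1 + 1 = 2  → 2 < 21, loop
  ADD #3: R2 = 2 + 1 = 3  → 3 < 21, loop
  ADD #4: R2 = 3 + 1 = 4  → 4 < 21, loop
  ADD #5: R2 = 4 + 1 = 5  → 5 < 21, loop
  ADD #6: R2 = 5 + 1 = 6  → 6 < 21, loop
  ADD #7: R2 = 6 + 1 = 7  → 7 < 21, loop
  ADD #8: R2 = 7 + 1 = 8  → 8 < 21, loop
  ADD #9: R2 = 8 + 1 = 9  → 9 < 21, loop
  ADD #10: R2 = 9 + 1 = 10  → 10 < 21, loop
  ADD #11: R2 = 10 + 1 = 11  → 11 < 21, loop
  ADD #12: R2 = 11 + 1 = 12  → 12 < 21, loop
  ADD #13: R2 = 12 + 1 = 13  → 13 < 21, loop
  ADD #14: R2 = 13 + 1 = 14  → 14 < 21, loop
  ADD #15: R2 = 14 + 1 = 15  → 15 < 21, loop
  ADD #16: R2 = 15 + 1 = 16  → 16 < 21, loop
  ADD #17: R2 = 16 + 1 = 17  → 17 < 21, loop
  ADD #18: R2 = 17 + 1 = 18  → 18 < 21, loop
  ADD #19: R2 = 18 + 1 = 19  → 19 < 21, loop
  ADD #20: R2 = 19 + 1 = 20  → 20 < 21, loop
  ADD #21: R2 = 20 + 1 = 21  → 21 >= 21, exit
Total ADD instructions: 21

21


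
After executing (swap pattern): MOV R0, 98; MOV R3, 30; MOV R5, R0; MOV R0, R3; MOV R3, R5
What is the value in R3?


Register state trace (swap pattern):
  MOV R0, 98  → R0 = 98
  MOV R3, 30  → R3 = 30
  MOV R5, R0  → R5 = 98  (save R0)
  MOV R0, R3  → R0 = 30  (R0 gets R3's value)
  MOV R3, R5  → R3 = 98  (R3 gets saved value)
Final: R3 = 98

98


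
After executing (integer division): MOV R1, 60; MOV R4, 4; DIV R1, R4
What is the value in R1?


Register state trace:
  MOV R1, 60  → R1 = 60
  MOV R4, 4  → R4 = 4
  DIV R1, R4  → R1 = 60 // 4 = 15
Final: R1 = 15

15


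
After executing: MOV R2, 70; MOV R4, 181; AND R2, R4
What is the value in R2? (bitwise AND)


Register state trace:
  MOV R2, 70  → R2 = 70 (0b01000110)
  MOV R4, 181  → R4 = 181 (0b10110101)
  AND R2, R4  → R2 = 70 AND 181 = 4 (0b00000100)
Final: R2 = 4

4


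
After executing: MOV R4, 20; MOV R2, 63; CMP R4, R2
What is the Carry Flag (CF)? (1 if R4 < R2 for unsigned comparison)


Register state trace:
  MOV R4, 20  → R4 = 20
  MOV R2, 63  → R2 = 63
  CMP R4, R2  → unsigned 20 - 63: borrow occurs
  20 < 63, so CF = 1
CF = 1

1


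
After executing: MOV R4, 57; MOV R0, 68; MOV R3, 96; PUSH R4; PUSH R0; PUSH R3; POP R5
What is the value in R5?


Stack trace (top is rightmost):
  MOV R4, 57  → R4 = 57
  MOV R0, 68  → R0 = 68
  MOV R3, 96  → R3 = 96
  PUSH R4  → stack: [57]
  PUSH R0  → stack: [57, 68]
  PUSH R3  → stack: [57, 68, 96]
  POP R5  → R5 = 96, stack: [57, 68]
Final: R5 = 96

96


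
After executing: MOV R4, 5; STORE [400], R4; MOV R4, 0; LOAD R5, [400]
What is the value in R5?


Register and memory trace:
  MOV R4, 5  → R4 = 5
  STORE [400], R4  → mem[400] = 5
  MOV R4, 0  → R4 = 0
  LOAD R5, [400]  → R5 = mem[400] = 5
Final: R5 = 5

5


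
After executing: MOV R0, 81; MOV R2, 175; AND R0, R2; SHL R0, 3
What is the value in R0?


Register state trace:
  MOV R0, 81  → R0 = 81 (0b01010001)
  MOV R2, 175  → R2 = 175 (0b10101111)
  AND R0, R2  → R0 = 81 AND 175 = 1 (0b00000001)
  SHL R0, 3  → R0 = 1 << 3 = 8
Final: R0 = 8

8


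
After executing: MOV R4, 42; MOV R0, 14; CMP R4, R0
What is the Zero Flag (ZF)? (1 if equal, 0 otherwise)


Register state trace:
  MOV R4, 42  → R4 = 42
  MOV R0, 14  → R0 = 14
  CMP R4, R0  → computes 42 - 14 = 28
  Result is nonzero, so values are not equal
ZF = 0

0


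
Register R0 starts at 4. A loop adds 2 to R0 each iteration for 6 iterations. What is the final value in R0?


Starting value: R0 = 4
  Iter 1: R0 = 4 + 2 = 6
  Iter 2: R0 = 6 + 2 = 8
  Iter 3: R0 = 8 + 2 = 10
  Iter 4: R0 = 10 + 2 = 12
  Iter 5: R0 = 12 + 2 = 14
  Iter 6: R0 = 14 + 2 = 16
Final: R0 = 16

16


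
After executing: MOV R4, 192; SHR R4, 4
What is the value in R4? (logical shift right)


Register state trace:
  MOV R4, 192  → R4 = 192
  SHR R4, 4  → R4 = 192 >> 4 = 192 // 2^4 = 12
Final: R4 = 12

12


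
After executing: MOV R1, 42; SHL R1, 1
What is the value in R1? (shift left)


Register state trace:
  MOV R1, 42  → R1 = 42
  SHL R1, 1  → R1 = 42 << 1 = 42 * 2^1 = 84
Final: R1 = 84

84


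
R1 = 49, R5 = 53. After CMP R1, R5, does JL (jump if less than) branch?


Trace:
  R1 = 49, R5 = 53
  CMP R1, R5  → compares 49 vs 53
  JL checks: is 49 less than 53?
  49 < 53, so condition is true
Branch taken: Yes

Yes


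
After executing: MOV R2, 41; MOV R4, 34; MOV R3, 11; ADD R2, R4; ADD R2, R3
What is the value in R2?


Register state trace:
  MOV R2, 41  → R2 = 41
  MOV R4, 34  → R4 = 34
  MOV R3, 11  → R3 = 11
  ADD R2, R4  → R2 = 41 + 34 = 75
  ADD R2, R3  → R2 = 75 + 11 = 86
Final: R2 = 86

86


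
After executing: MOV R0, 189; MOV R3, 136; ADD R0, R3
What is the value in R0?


Register state trace:
  MOV R0, 189  → R0 = 189
  MOV R3, 136  → R3 = 136
  ADD R0, R3  → R0 = 189 + 136 = 325
Final: R0 = 325

325


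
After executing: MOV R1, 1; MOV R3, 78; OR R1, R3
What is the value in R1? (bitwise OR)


Register state trace:
  MOV R1, 1  → R1 = 1 (0b00000001)
  MOV R3, 78  → R3 = 78 (0b01001110)
  OR R1, R3   → R1 = 1 OR 78 = 79 (0b01001111)
Final: R1 = 79

79


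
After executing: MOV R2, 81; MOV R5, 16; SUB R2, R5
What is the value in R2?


Register state trace:
  MOV R2, 81  → R2 = 81
  MOV R5, 16  → R5 = 16
  SUB R2, R5  → R2 = 81 - 16 = 65
Final: R2 = 65

65


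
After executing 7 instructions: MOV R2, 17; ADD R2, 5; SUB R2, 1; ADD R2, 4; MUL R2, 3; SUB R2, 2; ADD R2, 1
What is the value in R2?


Register state trace:
  MOV R2, 17  → R2 = 17
  ADD R2, 5  → R2 = 17 + 5 = 22
  SUB R2, 1  → R2 = 22 - 1 = 21
  ADD R2, 4  → R2 = 21 + 4 = 25
  MUL R2, 3  → R2 = 25 * 3 = 75
  SUB R2, 2  → R2 = 75 - 2 = 73
  ADD R2, 1  → R2 = 73 + 1 = 74
Final: R2 = 74

74


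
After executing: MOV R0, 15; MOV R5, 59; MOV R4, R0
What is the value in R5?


Register state trace:
  MOV R0, 15  → R0 = 15
  MOV R5, 59  → R5 = 59
  MOV R4, R0  → R4 = 15
Final: R5 = 59

59


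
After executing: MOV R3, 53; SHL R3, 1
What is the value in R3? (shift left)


Register state trace:
  MOV R3, 53  → R3 = 53
  SHL R3, 1  → R3 = 53 << 1 = 53 * 2^1 = 106
Final: R3 = 106

106


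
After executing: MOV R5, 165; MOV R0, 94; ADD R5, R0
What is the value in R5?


Register state trace:
  MOV R5, 165  → R5 = 165
  MOV R0, 94  → R0 = 94
  ADD R5, R0  → R5 = 165 + 94 = 259
Final: R5 = 259

259


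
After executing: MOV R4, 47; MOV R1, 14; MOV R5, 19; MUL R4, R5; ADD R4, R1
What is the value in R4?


Register state trace:
  MOV R4, 47  → R4 = 47
  MOV R1, 14  → R1 = 14
  MOV R5, 19  → R5 = 19
  MUL R4, R5  → R4 = 47 * 19 = 893
  ADD R4, R1  → R4 = 893 + 14 = 907
Final: R4 = 907

907


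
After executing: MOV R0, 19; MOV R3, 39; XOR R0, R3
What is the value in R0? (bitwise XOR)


Register state trace:
  MOV R0, 19  → R0 = 19 (0b00010011)
  MOV R3, 39  → R3 = 39 (0b00100111)
  XOR R0, R3  → R0 = 19 XOR 39 = 52 (0b00110100)
Final: R0 = 52

52


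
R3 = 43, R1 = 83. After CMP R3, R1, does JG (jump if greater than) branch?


Trace:
  R3 = 43, R1 = 83
  CMP R3, R1  → compares 43 vs 83
  JG checks: is 43 greater than 83?
  43 < 83, so condition is false
Branch taken: No

No


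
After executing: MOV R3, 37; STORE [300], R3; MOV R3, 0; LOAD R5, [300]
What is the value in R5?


Register and memory trace:
  MOV R3, 37  → R3 = 37
  STORE [300], R3  → mem[300] = 37
  MOV R3, 0  → R3 = 0
  LOAD R5, [300]  → R5 = mem[300] = 37
Final: R5 = 37

37


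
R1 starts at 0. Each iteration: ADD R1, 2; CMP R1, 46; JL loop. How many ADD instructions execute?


Loop trace (R1 starts at 0, target 46, step 2):
  ADD #1: R1 = 0 + 2 = 2  → 2 < 46, loop
  ADD #2: R1 = 2 + 2 = 4  → 4 < 46, loop
  ADD #3: R1 = 4 + 2 = 6  → 6 < 46, loop
  ADD #4: R1 = 6 + 2 = 8  → 8 < 46, loop
  ADD #5: R1 = 8 + 2 = 10  → 10 < 46, loop
  ADD #6: R1 = 10 + 2 = 12  → 12 < 46, loop
  ADD #7: R1 = 12 + 2 = 14  → 14 < 46, loop
  ADD #8: R1 = 14 + 2 = 16  → 16 < 46, loop
  ADD #9: R1 = 16 + 2 = 18  → 18 < 46, loop
  ADD #10: R1 = 18 + 2 = 20  → 20 < 46, loop
  ADD #11: R1 = 20 + 2 = 22  → 22 < 46, loop
  ADD #12: R1 = 22 + 2 = 24  → 24 < 46, loop
  ADD #13: R1 = 24 + 2 = 26  → 26 < 46, loop
  ADD #14: R1 = 26 + 2 = 28  → 28 < 46, loop
  ADD #15: R1 = 28 + 2 = 30  → 30 < 46, loop
  ADD #16: R1 = 30 + 2 = 32  → 32 < 46, loop
  ADD #17: R1 = 32 + 2 = 34  → 34 < 46, loop
  ADD #18: R1 = 34 + 2 = 36  → 36 < 46, loop
  ADD #19: R1 = 36 + 2 = 38  → 38 < 46, loop
  ADD #20: R1 = 38 + 2 = 40  → 40 < 46, loop
  ADD #21: R1 = 40 + 2 = 42  → 42 < 46, loop
  ADD #22: R1 = 42 + 2 = 44  → 44 < 46, loop
  ADD #23: R1 = 44 + 2 = 46  → 46 >= 46, exit
Total ADD instructions: 23

23


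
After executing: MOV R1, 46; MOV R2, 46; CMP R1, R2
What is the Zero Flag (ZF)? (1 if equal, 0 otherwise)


Register state trace:
  MOV R1, 46  → R1 = 46
  MOV R2, 46  → R2 = 46
  CMP R1, R2  → computes 46 - 46 = 0
  Result is zero, so values are equal
ZF = 1

1


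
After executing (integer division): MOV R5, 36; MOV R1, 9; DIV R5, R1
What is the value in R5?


Register state trace:
  MOV R5, 36  → R5 = 36
  MOV R1, 9  → R1 = 9
  DIV R5, R1  → R5 = 36 // 9 = 4
Final: R5 = 4

4


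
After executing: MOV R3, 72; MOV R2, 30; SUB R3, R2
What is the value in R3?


Register state trace:
  MOV R3, 72  → R3 = 72
  MOV R2, 30  → R2 = 30
  SUB R3, R2  → R3 = 72 - 30 = 42
Final: R3 = 42

42


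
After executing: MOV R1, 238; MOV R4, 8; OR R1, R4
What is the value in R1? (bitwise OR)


Register state trace:
  MOV R1, 238  → R1 = 238 (0b11101110)
  MOV R4, 8  → R4 = 8 (0b00001000)
  OR R1, R4   → R1 = 238 OR 8 = 238 (0b11101110)
Final: R1 = 238

238


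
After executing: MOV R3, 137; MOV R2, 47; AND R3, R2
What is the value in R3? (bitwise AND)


Register state trace:
  MOV R3, 137  → R3 = 137 (0b10001001)
  MOV R2, 47  → R2 = 47 (0b00101111)
  AND R3, R2  → R3 = 137 AND 47 = 9 (0b00001001)
Final: R3 = 9

9


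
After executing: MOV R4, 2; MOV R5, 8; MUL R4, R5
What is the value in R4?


Register state trace:
  MOV R4, 2  → R4 = 2
  MOV R5, 8  → R5 = 8
  MUL R4, R5  → R4 = 2 * 8 = 16
Final: R4 = 16

16


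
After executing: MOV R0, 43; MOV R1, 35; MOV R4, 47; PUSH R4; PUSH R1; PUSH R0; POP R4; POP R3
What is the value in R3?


Stack trace (top is rightmost):
  MOV R0, 43  → R0 = 43
  MOV R1, 35  → R1 = 35
  MOV R4, 47  → R4 = 47
  PUSH R4  → stack: [47]
  PUSH R1  → stack: [47, 35]
  PUSH R0  → stack: [47, 35, 43]
  POP R4  → R4 = 43, stack: [47, 35]
  POP R3  → R3 = 35, stack: [47]
Final: R3 = 35

35


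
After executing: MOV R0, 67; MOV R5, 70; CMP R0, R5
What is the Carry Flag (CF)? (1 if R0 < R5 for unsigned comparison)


Register state trace:
  MOV R0, 67  → R0 = 67
  MOV R5, 70  → R5 = 70
  CMP R0, R5  → unsigned 67 - 70: borrow occurs
  67 < 70, so CF = 1
CF = 1

1


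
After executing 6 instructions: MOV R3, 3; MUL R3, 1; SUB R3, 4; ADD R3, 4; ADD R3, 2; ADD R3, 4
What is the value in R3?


Register state trace:
  MOV R3, 3  → R3 = 3
  MUL R3, 1  → R3 = 3 * 1 = 3
  SUB R3, 4  → R3 = 3 - 4 = -1
  ADD R3, 4  → R3 = -1 + 4 = 3
  ADD R3, 2  → R3 = 3 + 2 = 5
  ADD R3, 4  → R3 = 5 + 4 = 9
Final: R3 = 9

9


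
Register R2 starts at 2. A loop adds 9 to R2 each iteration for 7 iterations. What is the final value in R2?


Starting value: R2 = 2
  Iter 1: R2 = 2 + 9 = 11
  Iter 2: R2 = 11 + 9 = 20
  Iter 3: R2 = 20 + 9 = 29
  Iter 4: R2 = 29 + 9 = 38
  Iter 5: R2 = 38 + 9 = 47
  Iter 6: R2 = 47 + 9 = 56
  Iter 7: R2 = 56 + 9 = 65
Final: R2 = 65

65


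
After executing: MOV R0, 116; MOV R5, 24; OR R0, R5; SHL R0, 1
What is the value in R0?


Register state trace:
  MOV R0, 116  → R0 = 116 (0b01110100)
  MOV R5, 24  → R5 = 24 (0b00011000)
  OR R0, R5  → R0 = 116 OR 24 = 124 (0b01111100)
  SHL R0, 1  → R0 = 124 << 1 = 248
Final: R0 = 248

248


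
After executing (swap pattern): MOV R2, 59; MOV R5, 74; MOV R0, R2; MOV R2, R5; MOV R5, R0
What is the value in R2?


Register state trace (swap pattern):
  MOV R2, 59  → R2 = 59
  MOV R5, 74  → R5 = 74
  MOV R0, R2  → R0 = 59  (save R2)
  MOV R2, R5  → R2 = 74  (R2 gets R5's value)
  MOV R5, R0  → R5 = 59  (R5 gets saved value)
Final: R2 = 74

74


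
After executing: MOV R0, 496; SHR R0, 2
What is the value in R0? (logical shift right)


Register state trace:
  MOV R0, 496  → R0 = 496
  SHR R0, 2  → R0 = 496 >> 2 = 496 // 2^2 = 124
Final: R0 = 124

124


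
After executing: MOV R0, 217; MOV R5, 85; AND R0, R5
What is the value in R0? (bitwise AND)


Register state trace:
  MOV R0, 217  → R0 = 217 (0b11011001)
  MOV R5, 85  → R5 = 85 (0b01010101)
  AND R0, R5  → R0 = 217 AND 85 = 81 (0b01010001)
Final: R0 = 81

81


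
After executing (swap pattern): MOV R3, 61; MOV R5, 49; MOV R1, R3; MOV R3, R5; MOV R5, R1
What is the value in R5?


Register state trace (swap pattern):
  MOV R3, 61  → R3 = 61
  MOV R5, 49  → R5 = 49
  MOV R1, R3  → R1 = 61  (save R3)
  MOV R3, R5  → R3 = 49  (R3 gets R5's value)
  MOV R5, R1  → R5 = 61  (R5 gets saved value)
Final: R5 = 61

61


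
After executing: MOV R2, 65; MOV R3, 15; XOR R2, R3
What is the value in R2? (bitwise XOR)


Register state trace:
  MOV R2, 65  → R2 = 65 (0b01000001)
  MOV R3, 15  → R3 = 15 (0b00001111)
  XOR R2, R3  → R2 = 65 XOR 15 = 78 (0b01001110)
Final: R2 = 78

78


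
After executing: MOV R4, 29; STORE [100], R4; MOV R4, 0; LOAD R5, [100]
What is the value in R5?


Register and memory trace:
  MOV R4, 29  → R4 = 29
  STORE [100], R4  → mem[100] = 29
  MOV R4, 0  → R4 = 0
  LOAD R5, [100]  → R5 = mem[100] = 29
Final: R5 = 29

29


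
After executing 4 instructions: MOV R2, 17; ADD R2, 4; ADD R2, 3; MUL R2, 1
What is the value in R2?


Register state trace:
  MOV R2, 17  → R2 = 17
  ADD R2, 4  → R2 = 17 + 4 = 21
  ADD R2, 3  → R2 = 21 + 3 = 24
  MUL R2, 1  → R2 = 24 * 1 = 24
Final: R2 = 24

24


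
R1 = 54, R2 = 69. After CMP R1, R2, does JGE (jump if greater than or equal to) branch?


Trace:
  R1 = 54, R2 = 69
  CMP R1, R2  → compares 54 vs 69
  JGE checks: is 54 greater than or equal to 69?
  54 < 69, so condition is false
Branch taken: No

No


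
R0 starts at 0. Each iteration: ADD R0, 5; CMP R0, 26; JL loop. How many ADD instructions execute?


Loop trace (R0 starts at 0, target 26, step 5):
  ADD #1: R0 = 0 + 5 = 5  → 5 < 26, loop
  ADD #2: R0 = 5 + 5 = 10  → 10 < 26, loop
  ADD #3: R0 = 10 + 5 = 15  → 15 < 26, loop
  ADD #4: R0 = 15 + 5 = 20  → 20 < 26, loop
  ADD #5: R0 = 20 + 5 = 25  → 25 < 26, loop
  ADD #6: R0 = 25 + 5 = 30  → 30 >= 26, exit
Total ADD instructions: 6

6


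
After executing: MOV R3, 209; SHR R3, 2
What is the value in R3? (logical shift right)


Register state trace:
  MOV R3, 209  → R3 = 209
  SHR R3, 2  → R3 = 209 >> 2 = 209 // 2^2 = 52
Final: R3 = 52

52


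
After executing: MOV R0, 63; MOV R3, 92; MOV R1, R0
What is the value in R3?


Register state trace:
  MOV R0, 63  → R0 = 63
  MOV R3, 92  → R3 = 92
  MOV R1, R0  → R1 = 63
Final: R3 = 92

92


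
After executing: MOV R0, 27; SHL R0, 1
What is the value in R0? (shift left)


Register state trace:
  MOV R0, 27  → R0 = 27
  SHL R0, 1  → R0 = 27 << 1 = 27 * 2^1 = 54
Final: R0 = 54

54


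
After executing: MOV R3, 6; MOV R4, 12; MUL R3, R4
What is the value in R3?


Register state trace:
  MOV R3, 6  → R3 = 6
  MOV R4, 12  → R4 = 12
  MUL R3, R4  → R3 = 6 * 12 = 72
Final: R3 = 72

72


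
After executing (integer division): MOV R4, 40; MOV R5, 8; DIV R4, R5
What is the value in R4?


Register state trace:
  MOV R4, 40  → R4 = 40
  MOV R5, 8  → R5 = 8
  DIV R4, R5  → R4 = 40 // 8 = 5
Final: R4 = 5

5


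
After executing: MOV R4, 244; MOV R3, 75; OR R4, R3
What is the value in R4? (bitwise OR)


Register state trace:
  MOV R4, 244  → R4 = 244 (0b11110100)
  MOV R3, 75  → R3 = 75 (0b01001011)
  OR R4, R3   → R4 = 244 OR 75 = 255 (0b11111111)
Final: R4 = 255

255


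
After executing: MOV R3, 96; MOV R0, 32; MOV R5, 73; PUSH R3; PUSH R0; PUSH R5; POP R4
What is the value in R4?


Stack trace (top is rightmost):
  MOV R3, 96  → R3 = 96
  MOV R0, 32  → R0 = 32
  MOV R5, 73  → R5 = 73
  PUSH R3  → stack: [96]
  PUSH R0  → stack: [96, 32]
  PUSH R5  → stack: [96, 32, 73]
  POP R4  → R4 = 73, stack: [96, 32]
Final: R4 = 73

73


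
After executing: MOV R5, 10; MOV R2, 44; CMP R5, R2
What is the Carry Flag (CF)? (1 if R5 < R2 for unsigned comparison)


Register state trace:
  MOV R5, 10  → R5 = 10
  MOV R2, 44  → R2 = 44
  CMP R5, R2  → unsigned 10 - 44: borrow occurs
  10 < 44, so CF = 1
CF = 1

1


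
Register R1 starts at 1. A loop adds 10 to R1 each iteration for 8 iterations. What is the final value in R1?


Starting value: R1 = 1
  Iter 1: R1 = 1 + 10 = 11
  Iter 2: R1 = 11 + 10 = 21
  Iter 3: R1 = 21 + 10 = 31
  Iter 4: R1 = 31 + 10 = 41
  Iter 5: R1 = 41 + 10 = 51
  Iter 6: R1 = 51 + 10 = 61
  Iter 7: R1 = 61 + 10 = 71
  Iter 8: R1 = 71 + 10 = 81
Final: R1 = 81

81


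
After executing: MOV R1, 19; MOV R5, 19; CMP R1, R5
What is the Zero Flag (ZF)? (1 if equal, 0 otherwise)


Register state trace:
  MOV R1, 19  → R1 = 19
  MOV R5, 19  → R5 = 19
  CMP R1, R5  → computes 19 - 19 = 0
  Result is zero, so values are equal
ZF = 1

1


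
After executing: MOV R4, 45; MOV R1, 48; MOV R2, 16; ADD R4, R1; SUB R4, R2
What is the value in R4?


Register state trace:
  MOV R4, 45  → R4 = 45
  MOV R1, 48  → R1 = 48
  MOV R2, 16  → R2 = 16
  ADD R4, R1  → R4 = 45 + 48 = 93
  SUB R4, R2  → R4 = 93 - 16 = 77
Final: R4 = 77

77


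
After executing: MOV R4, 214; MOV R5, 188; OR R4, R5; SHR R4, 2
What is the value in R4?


Register state trace:
  MOV R4, 214  → R4 = 214 (0b11010110)
  MOV R5, 188  → R5 = 188 (0b10111100)
  OR R4, R5  → R4 = 214 OR 188 = 254 (0b11111110)
  SHR R4, 2  → R4 = 254 >> 2 = 63
Final: R4 = 63

63


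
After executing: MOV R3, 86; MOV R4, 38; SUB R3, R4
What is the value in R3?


Register state trace:
  MOV R3, 86  → R3 = 86
  MOV R4, 38  → R4 = 38
  SUB R3, R4  → R3 = 86 - 38 = 48
Final: R3 = 48

48


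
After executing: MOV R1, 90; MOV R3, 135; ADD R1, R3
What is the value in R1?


Register state trace:
  MOV R1, 90  → R1 = 90
  MOV R3, 135  → R3 = 135
  ADD R1, R3  → R1 = 90 + 135 = 225
Final: R1 = 225

225


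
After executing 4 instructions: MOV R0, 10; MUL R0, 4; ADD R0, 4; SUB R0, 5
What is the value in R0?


Register state trace:
  MOV R0, 10  → R0 = 10
  MUL R0, 4  → R0 = 10 * 4 = 40
  ADD R0, 4  → R0 = 40 + 4 = 44
  SUB R0, 5  → R0 = 44 - 5 = 39
Final: R0 = 39

39


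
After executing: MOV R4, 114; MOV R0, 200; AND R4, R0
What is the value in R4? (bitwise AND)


Register state trace:
  MOV R4, 114  → R4 = 114 (0b01110010)
  MOV R0, 200  → R0 = 200 (0b11001000)
  AND R4, R0  → R4 = 114 AND 200 = 64 (0b01000000)
Final: R4 = 64

64


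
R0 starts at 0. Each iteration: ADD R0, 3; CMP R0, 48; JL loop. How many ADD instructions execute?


Loop trace (R0 starts at 0, target 48, step 3):
  ADD #1: R0 = 0 + 3 = 3  → 3 < 48, loop
  ADD #2: R0 = 3 + 3 = 6  → 6 < 48, loop
  ADD #3: R0 = 6 + 3 = 9  → 9 < 48, loop
  ADD #4: R0 = 9 + 3 = 12  → 12 < 48, loop
  ADD #5: R0 = 12 + 3 = 15  → 15 < 48, loop
  ADD #6: R0 = 15 + 3 = 18  → 18 < 48, loop
  ADD #7: R0 = 18 + 3 = 21  → 21 < 48, loop
  ADD #8: R0 = 21 + 3 = 24  → 24 < 48, loop
  ADD #9: R0 = 24 + 3 = 27  → 27 < 48, loop
  ADD #10: R0 = 27 + 3 = 30  → 30 < 48, loop
  ADD #11: R0 = 30 + 3 = 33  → 33 < 48, loop
  ADD #12: R0 = 33 + 3 = 36  → 36 < 48, loop
  ADD #13: R0 = 36 + 3 = 39  → 39 < 48, loop
  ADD #14: R0 = 39 + 3 = 42  → 42 < 48, loop
  ADD #15: R0 = 42 + 3 = 45  → 45 < 48, loop
  ADD #16: R0 = 45 + 3 = 48  → 48 >= 48, exit
Total ADD instructions: 16

16


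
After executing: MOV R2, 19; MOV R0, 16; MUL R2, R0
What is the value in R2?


Register state trace:
  MOV R2, 19  → R2 = 19
  MOV R0, 16  → R0 = 16
  MUL R2, R0  → R2 = 19 * 16 = 304
Final: R2 = 304

304


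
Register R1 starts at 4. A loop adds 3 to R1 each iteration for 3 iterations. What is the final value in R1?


Starting value: R1 = 4
  Iter 1: R1 = 4 + 3 = 7
  Iter 2: R1 = 7 + 3 = 10
  Iter 3: R1 = 10 + 3 = 13
Final: R1 = 13

13


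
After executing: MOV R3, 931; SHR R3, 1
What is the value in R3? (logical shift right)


Register state trace:
  MOV R3, 931  → R3 = 931
  SHR R3, 1  → R3 = 931 >> 1 = 931 // 2^1 = 465
Final: R3 = 465

465


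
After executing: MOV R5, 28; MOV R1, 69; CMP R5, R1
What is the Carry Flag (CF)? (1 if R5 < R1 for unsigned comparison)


Register state trace:
  MOV R5, 28  → R5 = 28
  MOV R1, 69  → R1 = 69
  CMP R5, R1  → unsigned 28 - 69: borrow occurs
  28 < 69, so CF = 1
CF = 1

1


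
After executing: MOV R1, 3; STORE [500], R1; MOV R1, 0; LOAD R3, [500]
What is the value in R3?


Register and memory trace:
  MOV R1, 3  → R1 = 3
  STORE [500], R1  → mem[500] = 3
  MOV R1, 0  → R1 = 0
  LOAD R3, [500]  → R3 = mem[500] = 3
Final: R3 = 3

3


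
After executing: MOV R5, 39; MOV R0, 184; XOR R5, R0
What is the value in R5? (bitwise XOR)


Register state trace:
  MOV R5, 39  → R5 = 39 (0b00100111)
  MOV R0, 184  → R0 = 184 (0b10111000)
  XOR R5, R0  → R5 = 39 XOR 184 = 159 (0b10011111)
Final: R5 = 159

159


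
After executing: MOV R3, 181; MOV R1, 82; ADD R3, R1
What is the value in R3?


Register state trace:
  MOV R3, 181  → R3 = 181
  MOV R1, 82  → R1 = 82
  ADD R3, R1  → R3 = 181 + 82 = 263
Final: R3 = 263

263


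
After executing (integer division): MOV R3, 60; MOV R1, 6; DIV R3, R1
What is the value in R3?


Register state trace:
  MOV R3, 60  → R3 = 60
  MOV R1, 6  → R1 = 6
  DIV R3, R1  → R3 = 60 // 6 = 10
Final: R3 = 10

10


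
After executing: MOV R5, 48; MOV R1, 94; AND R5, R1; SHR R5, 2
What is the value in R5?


Register state trace:
  MOV R5, 48  → R5 = 48 (0b00110000)
  MOV R1, 94  → R1 = 94 (0b01011110)
  AND R5, R1  → R5 = 48 AND 94 = 16 (0b00010000)
  SHR R5, 2  → R5 = 16 >> 2 = 4
Final: R5 = 4

4


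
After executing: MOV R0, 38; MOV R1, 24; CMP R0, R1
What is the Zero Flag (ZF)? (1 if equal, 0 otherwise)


Register state trace:
  MOV R0, 38  → R0 = 38
  MOV R1, 24  → R1 = 24
  CMP R0, R1  → computes 38 - 24 = 14
  Result is nonzero, so values are not equal
ZF = 0

0


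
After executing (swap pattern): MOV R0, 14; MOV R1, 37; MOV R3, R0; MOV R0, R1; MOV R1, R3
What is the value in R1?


Register state trace (swap pattern):
  MOV R0, 14  → R0 = 14
  MOV R1, 37  → R1 = 37
  MOV R3, R0  → R3 = 14  (save R0)
  MOV R0, R1  → R0 = 37  (R0 gets R1's value)
  MOV R1, R3  → R1 = 14  (R1 gets saved value)
Final: R1 = 14

14


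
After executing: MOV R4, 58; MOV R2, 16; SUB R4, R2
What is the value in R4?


Register state trace:
  MOV R4, 58  → R4 = 58
  MOV R2, 16  → R2 = 16
  SUB R4, R2  → R4 = 58 - 16 = 42
Final: R4 = 42

42


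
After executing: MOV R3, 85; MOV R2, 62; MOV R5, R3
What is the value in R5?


Register state trace:
  MOV R3, 85  → R3 = 85
  MOV R2, 62  → R2 = 62
  MOV R5, R3  → R5 = 85
Final: R5 = 85

85


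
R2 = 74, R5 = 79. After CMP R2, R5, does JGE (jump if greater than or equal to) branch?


Trace:
  R2 = 74, R5 = 79
  CMP R2, R5  → compares 74 vs 79
  JGE checks: is 74 greater than or equal to 79?
  74 < 79, so condition is false
Branch taken: No

No


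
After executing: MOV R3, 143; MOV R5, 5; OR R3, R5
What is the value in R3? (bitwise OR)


Register state trace:
  MOV R3, 143  → R3 = 143 (0b10001111)
  MOV R5, 5  → R5 = 5 (0b00000101)
  OR R3, R5   → R3 = 143 OR 5 = 143 (0b10001111)
Final: R3 = 143

143


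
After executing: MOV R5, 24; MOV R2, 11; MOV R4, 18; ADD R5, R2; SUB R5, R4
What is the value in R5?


Register state trace:
  MOV R5, 24  → R5 = 24
  MOV R2, 11  → R2 = 11
  MOV R4, 18  → R4 = 18
  ADD R5, R2  → R5 = 24 + 11 = 35
  SUB R5, R4  → R5 = 35 - 18 = 17
Final: R5 = 17

17


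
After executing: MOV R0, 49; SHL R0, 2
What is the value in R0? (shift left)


Register state trace:
  MOV R0, 49  → R0 = 49
  SHL R0, 2  → R0 = 49 << 2 = 49 * 2^2 = 196
Final: R0 = 196

196


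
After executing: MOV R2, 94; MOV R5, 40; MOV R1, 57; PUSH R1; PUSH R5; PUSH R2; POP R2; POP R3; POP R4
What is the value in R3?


Stack trace (top is rightmost):
  MOV R2, 94  → R2 = 94
  MOV R5, 40  → R5 = 40
  MOV R1, 57  → R1 = 57
  PUSH R1  → stack: [57]
  PUSH R5  → stack: [57, 40]
  PUSH R2  → stack: [57, 40, 94]
  POP R2  → R2 = 94, stack: [57, 40]
  POP R3  → R3 = 40, stack: [57]
  POP R4  → R4 = 57, stack: []
Final: R3 = 40

40


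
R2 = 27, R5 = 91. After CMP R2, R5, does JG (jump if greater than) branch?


Trace:
  R2 = 27, R5 = 91
  CMP R2, R5  → compares 27 vs 91
  JG checks: is 27 greater than 91?
  27 < 91, so condition is false
Branch taken: No

No


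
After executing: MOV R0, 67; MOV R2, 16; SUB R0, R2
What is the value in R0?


Register state trace:
  MOV R0, 67  → R0 = 67
  MOV R2, 16  → R2 = 16
  SUB R0, R2  → R0 = 67 - 16 = 51
Final: R0 = 51

51


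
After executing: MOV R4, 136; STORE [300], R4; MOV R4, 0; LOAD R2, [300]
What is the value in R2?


Register and memory trace:
  MOV R4, 136  → R4 = 136
  STORE [300], R4  → mem[300] = 136
  MOV R4, 0  → R4 = 0
  LOAD R2, [300]  → R2 = mem[300] = 136
Final: R2 = 136

136


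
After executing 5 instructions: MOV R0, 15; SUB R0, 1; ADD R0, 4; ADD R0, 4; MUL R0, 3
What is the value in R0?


Register state trace:
  MOV R0, 15  → R0 = 15
  SUB R0, 1  → R0 = 15 - 1 = 14
  ADD R0, 4  → R0 = 14 + 4 = 18
  ADD R0, 4  → R0 = 18 + 4 = 22
  MUL R0, 3  → R0 = 22 * 3 = 66
Final: R0 = 66

66


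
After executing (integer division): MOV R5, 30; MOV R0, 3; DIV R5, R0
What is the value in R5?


Register state trace:
  MOV R5, 30  → R5 = 30
  MOV R0, 3  → R0 = 3
  DIV R5, R0  → R5 = 30 // 3 = 10
Final: R5 = 10

10


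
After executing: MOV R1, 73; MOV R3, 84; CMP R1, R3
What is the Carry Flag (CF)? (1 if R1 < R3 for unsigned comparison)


Register state trace:
  MOV R1, 73  → R1 = 73
  MOV R3, 84  → R3 = 84
  CMP R1, R3  → unsigned 73 - 84: borrow occurs
  73 < 84, so CF = 1
CF = 1

1
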